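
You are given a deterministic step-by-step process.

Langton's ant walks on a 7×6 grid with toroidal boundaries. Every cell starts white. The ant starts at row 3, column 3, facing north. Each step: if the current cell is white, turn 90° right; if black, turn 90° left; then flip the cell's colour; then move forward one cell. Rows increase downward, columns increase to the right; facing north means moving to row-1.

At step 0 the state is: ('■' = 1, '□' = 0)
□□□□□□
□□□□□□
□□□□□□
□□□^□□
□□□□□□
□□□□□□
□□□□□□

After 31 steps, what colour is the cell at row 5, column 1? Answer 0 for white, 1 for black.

step 0: □□□□□□
□□□□□□
□□□□□□
□□□^□□
□□□□□□
□□□□□□
□□□□□□
step 1: □□□□□□
□□□□□□
□□□□□□
□□□■>□
□□□□□□
□□□□□□
□□□□□□
step 2: □□□□□□
□□□□□□
□□□□□□
□□□■■□
□□□□v□
□□□□□□
□□□□□□
step 3: □□□□□□
□□□□□□
□□□□□□
□□□■■□
□□□<■□
□□□□□□
□□□□□□
step 4: □□□□□□
□□□□□□
□□□□□□
□□□^■□
□□□■■□
□□□□□□
□□□□□□
step 5: □□□□□□
□□□□□□
□□□□□□
□□<□■□
□□□■■□
□□□□□□
□□□□□□
step 6: □□□□□□
□□□□□□
□□^□□□
□□■□■□
□□□■■□
□□□□□□
□□□□□□
step 7: □□□□□□
□□□□□□
□□■>□□
□□■□■□
□□□■■□
□□□□□□
□□□□□□
step 8: □□□□□□
□□□□□□
□□■■□□
□□■v■□
□□□■■□
□□□□□□
□□□□□□
step 9: □□□□□□
□□□□□□
□□■■□□
□□<■■□
□□□■■□
□□□□□□
□□□□□□
step 10: □□□□□□
□□□□□□
□□■■□□
□□□■■□
□□v■■□
□□□□□□
□□□□□□
step 11: □□□□□□
□□□□□□
□□■■□□
□□□■■□
□<■■■□
□□□□□□
□□□□□□
step 12: □□□□□□
□□□□□□
□□■■□□
□^□■■□
□■■■■□
□□□□□□
□□□□□□
step 13: □□□□□□
□□□□□□
□□■■□□
□■>■■□
□■■■■□
□□□□□□
□□□□□□
step 14: □□□□□□
□□□□□□
□□■■□□
□■■■■□
□■v■■□
□□□□□□
□□□□□□
step 15: □□□□□□
□□□□□□
□□■■□□
□■■■■□
□■□>■□
□□□□□□
□□□□□□
step 16: □□□□□□
□□□□□□
□□■■□□
□■■^■□
□■□□■□
□□□□□□
□□□□□□
step 17: □□□□□□
□□□□□□
□□■■□□
□■<□■□
□■□□■□
□□□□□□
□□□□□□
step 18: □□□□□□
□□□□□□
□□■■□□
□■□□■□
□■v□■□
□□□□□□
□□□□□□
step 19: □□□□□□
□□□□□□
□□■■□□
□■□□■□
□<■□■□
□□□□□□
□□□□□□
step 20: □□□□□□
□□□□□□
□□■■□□
□■□□■□
□□■□■□
□v□□□□
□□□□□□
step 21: □□□□□□
□□□□□□
□□■■□□
□■□□■□
□□■□■□
<■□□□□
□□□□□□
step 22: □□□□□□
□□□□□□
□□■■□□
□■□□■□
^□■□■□
■■□□□□
□□□□□□
step 23: □□□□□□
□□□□□□
□□■■□□
□■□□■□
■>■□■□
■■□□□□
□□□□□□
step 24: □□□□□□
□□□□□□
□□■■□□
□■□□■□
■■■□■□
■v□□□□
□□□□□□
step 25: □□□□□□
□□□□□□
□□■■□□
□■□□■□
■■■□■□
■□>□□□
□□□□□□
step 26: □□□□□□
□□□□□□
□□■■□□
□■□□■□
■■■□■□
■□■□□□
□□v□□□
step 27: □□□□□□
□□□□□□
□□■■□□
□■□□■□
■■■□■□
■□■□□□
□<■□□□
step 28: □□□□□□
□□□□□□
□□■■□□
□■□□■□
■■■□■□
■^■□□□
□■■□□□
step 29: □□□□□□
□□□□□□
□□■■□□
□■□□■□
■■■□■□
■■>□□□
□■■□□□
step 30: □□□□□□
□□□□□□
□□■■□□
□■□□■□
■■^□■□
■■□□□□
□■■□□□
step 31: □□□□□□
□□□□□□
□□■■□□
□■□□■□
■<□□■□
■■□□□□
□■■□□□

1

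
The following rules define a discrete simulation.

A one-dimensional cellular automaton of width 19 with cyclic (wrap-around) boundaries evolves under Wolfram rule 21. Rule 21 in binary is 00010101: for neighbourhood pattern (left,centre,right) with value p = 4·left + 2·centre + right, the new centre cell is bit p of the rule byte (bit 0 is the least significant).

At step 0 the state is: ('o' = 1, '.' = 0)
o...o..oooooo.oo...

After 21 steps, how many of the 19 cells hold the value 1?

0) o...o..oooooo.oo...
1) ooo.oo..........oo.
2) ......ooooooooo....
3) ooooo..........oooo
4) .....ooooooooo.....
5) oooo..........ooooo
6) ....ooooooooo......
7) ooo..........oooooo
8) ...ooooooooo.......
9) oo..........ooooooo
10) ..ooooooooo........
11) o..........oooooooo
12) .ooooooooo.........
13) ..........ooooooooo
14) ooooooooo..........
15) .........ooooooooo.
16) oooooooo..........o
17) ........ooooooooo..
18) ooooooo..........oo
19) .......ooooooooo...
20) oooooo..........ooo
21) ......ooooooooo....

9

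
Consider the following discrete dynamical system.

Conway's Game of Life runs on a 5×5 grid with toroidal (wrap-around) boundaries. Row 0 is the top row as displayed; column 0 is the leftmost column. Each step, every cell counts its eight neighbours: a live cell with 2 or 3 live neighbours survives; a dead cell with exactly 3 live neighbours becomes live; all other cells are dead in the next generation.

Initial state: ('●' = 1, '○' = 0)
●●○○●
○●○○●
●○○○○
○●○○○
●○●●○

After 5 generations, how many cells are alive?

6

k=0  ●●○○●
○●○○●
●○○○○
○●○○○
●○●●○
k=1  ○○○○○
○●○○●
●●○○○
●●●○●
○○●●○
k=2  ○○●●○
○●○○○
○○○●○
○○○○●
●○●●●
k=3  ●○○○○
○○○●○
○○○○○
●○●○○
●●●○○
k=4  ●○●○●
○○○○○
○○○○○
●○●○○
●○●○●
k=5  ●○○○●
○○○○○
○○○○○
●○○●●
○○●○○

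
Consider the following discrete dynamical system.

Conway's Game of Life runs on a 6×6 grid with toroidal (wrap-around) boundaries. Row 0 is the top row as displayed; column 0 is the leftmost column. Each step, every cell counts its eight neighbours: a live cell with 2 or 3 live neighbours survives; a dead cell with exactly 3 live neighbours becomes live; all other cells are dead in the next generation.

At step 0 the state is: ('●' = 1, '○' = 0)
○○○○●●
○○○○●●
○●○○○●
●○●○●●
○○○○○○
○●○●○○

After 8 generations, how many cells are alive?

step 0: ○○○○●●
○○○○●●
○●○○○●
●○●○●●
○○○○○○
○●○●○○
step 1: ●○○●○●
○○○○○○
○●○●○○
●●○○●●
●●●●●●
○○○○●○
step 2: ○○○○●●
●○●○●○
○●●○●●
○○○○○○
○○●○○○
○○○○○○
step 3: ○○○●●●
●○●○○○
●●●○●●
○●●●○○
○○○○○○
○○○○○○
step 4: ○○○●●●
○○●○○○
○○○○●●
○○○●●●
○○●○○○
○○○○●○
step 5: ○○○●●●
○○○○○○
○○○○○●
○○○●○●
○○○○○●
○○○○●●
step 6: ○○○●○●
○○○○○●
○○○○●○
●○○○○●
●○○○○●
●○○●○○
step 7: ●○○○○●
○○○○○●
●○○○●○
●○○○●○
○●○○●○
●○○○○○
step 8: ●○○○○●
○○○○●○
●○○○●○
●●○●●○
●●○○○○
●●○○○○

13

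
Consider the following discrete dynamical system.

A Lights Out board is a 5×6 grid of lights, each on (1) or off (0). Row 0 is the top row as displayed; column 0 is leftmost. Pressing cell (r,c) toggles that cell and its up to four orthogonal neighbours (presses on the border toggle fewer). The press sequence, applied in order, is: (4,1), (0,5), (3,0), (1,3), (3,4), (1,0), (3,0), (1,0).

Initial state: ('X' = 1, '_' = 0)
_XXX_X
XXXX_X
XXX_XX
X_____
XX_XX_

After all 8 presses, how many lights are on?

18

step 0: _XXX_X
XXXX_X
XXX_XX
X_____
XX_XX_
step 1: _XXX_X
XXXX_X
XXX_XX
XX____
__XXX_
step 2: _XXXX_
XXXX__
XXX_XX
XX____
__XXX_
step 3: _XXXX_
XXXX__
_XX_XX
______
X_XXX_
step 4: _XX_X_
XX__X_
_XXXXX
______
X_XXX_
step 5: _XX_X_
XX__X_
_XXX_X
___XXX
X_XX__
step 6: XXX_X_
____X_
XXXX_X
___XXX
X_XX__
step 7: XXX_X_
____X_
_XXX_X
XX_XXX
__XX__
step 8: _XX_X_
XX__X_
XXXX_X
XX_XXX
__XX__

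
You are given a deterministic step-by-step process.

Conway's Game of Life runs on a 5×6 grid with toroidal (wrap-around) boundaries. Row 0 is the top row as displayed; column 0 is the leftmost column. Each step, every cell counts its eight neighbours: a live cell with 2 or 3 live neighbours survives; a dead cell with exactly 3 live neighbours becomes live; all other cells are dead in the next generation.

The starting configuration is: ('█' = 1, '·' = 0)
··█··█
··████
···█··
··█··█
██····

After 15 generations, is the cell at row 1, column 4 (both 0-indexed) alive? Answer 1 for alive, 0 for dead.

1

gen 0: ··█··█
··████
···█··
··█··█
██····
gen 1: ··█··█
··█··█
·····█
███···
███··█
gen 2: ··████
█···██
··█··█
··█···
···█·█
gen 3: ··█···
███···
██·███
··███·
·····█
gen 4: █·█···
····█·
······
·██···
··█·█·
gen 5: ·█···█
······
······
·███··
··█···
gen 6: ······
······
··█···
·███··
█··█··
gen 7: ······
······
·███··
·█·█··
·█·█··
gen 8: ······
··█···
·█·█··
██·██·
······
gen 9: ······
··█···
██·██·
██·██·
······
gen 10: ······
·███··
█···█·
██·██·
······
gen 11: ··█···
·███··
█···█·
██·██·
······
gen 12: ·███··
·███··
█···█·
██·██·
·███··
gen 13: █···█·
█···█·
█···█·
█···█·
······
gen 14: ······
██·██·
██·██·
······
······
gen 15: ······
██·██·
██·██·
······
······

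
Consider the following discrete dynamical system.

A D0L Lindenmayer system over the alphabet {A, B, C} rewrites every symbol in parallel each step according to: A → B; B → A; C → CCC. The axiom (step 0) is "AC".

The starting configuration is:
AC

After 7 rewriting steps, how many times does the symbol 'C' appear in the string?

0) AC
1) BCCC
2) ACCCCCCCCC
3) BCCCCCCCCCCCCCCCCCCCCCCCCCCC
4) ACCCCCCCCCCCCCCCCCCCCCCCCCCCCCCCCCCCCCCCCCCCCCCCCCCCCCCCCCCCCCCCCCCCCCCCCCCCCCCCCC
5) BCCCCCCCCCCCCCCCCCCCCCCCCCCCCCCCCCCCCCCCCCCCCCCCCCCCCCCCCC…CCCCCCCCCCCCCCCCCCCCCCCCCCCCCCCCCCCCCCCCCCCCCCCCCCCCCCCCCC  (len 244)
6) ACCCCCCCCCCCCCCCCCCCCCCCCCCCCCCCCCCCCCCCCCCCCCCCCCCCCCCCCC…CCCCCCCCCCCCCCCCCCCCCCCCCCCCCCCCCCCCCCCCCCCCCCCCCCCCCCCCCC  (len 730)
7) BCCCCCCCCCCCCCCCCCCCCCCCCCCCCCCCCCCCCCCCCCCCCCCCCCCCCCCCCC…CCCCCCCCCCCCCCCCCCCCCCCCCCCCCCCCCCCCCCCCCCCCCCCCCCCCCCCCCC  (len 2188)

2187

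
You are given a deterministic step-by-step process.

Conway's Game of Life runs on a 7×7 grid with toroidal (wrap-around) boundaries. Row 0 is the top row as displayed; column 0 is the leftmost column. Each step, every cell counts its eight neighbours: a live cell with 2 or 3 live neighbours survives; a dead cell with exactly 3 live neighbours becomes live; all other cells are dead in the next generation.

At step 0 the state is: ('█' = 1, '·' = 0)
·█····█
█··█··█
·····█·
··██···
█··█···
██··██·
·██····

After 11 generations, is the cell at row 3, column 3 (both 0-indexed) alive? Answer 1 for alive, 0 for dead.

0) ·█····█
█··█··█
·····█·
··██···
█··█···
██··██·
·██····
1) ·█····█
█····██
··███·█
··███··
█··█··█
█··██·█
··█··██
2) ·█·····
·████··
███···█
██····█
██····█
·████··
·████··
3) █······
···█···
·····██
·····█·
···█·██
····██·
█···█··
4) ·······
······█
····███
·······
······█
···█···
····███
5) ······█
······█
·····██
······█
·······
····█·█
····██·
6) ······█
█·····█
█····██
·····██
·····█·
····█··
····█·█
7) ······█
·······
·······
█···█··
····███
····█··
·······
8) ·······
·······
·······
····█·█
···██·█
····█··
·······
9) ·······
·······
·······
···██··
···██··
···███·
·······
10) ·······
·······
·······
···██··
··█····
···█·█·
····█··
11) ·······
·······
·······
···█···
··█····
···██··
····█··

1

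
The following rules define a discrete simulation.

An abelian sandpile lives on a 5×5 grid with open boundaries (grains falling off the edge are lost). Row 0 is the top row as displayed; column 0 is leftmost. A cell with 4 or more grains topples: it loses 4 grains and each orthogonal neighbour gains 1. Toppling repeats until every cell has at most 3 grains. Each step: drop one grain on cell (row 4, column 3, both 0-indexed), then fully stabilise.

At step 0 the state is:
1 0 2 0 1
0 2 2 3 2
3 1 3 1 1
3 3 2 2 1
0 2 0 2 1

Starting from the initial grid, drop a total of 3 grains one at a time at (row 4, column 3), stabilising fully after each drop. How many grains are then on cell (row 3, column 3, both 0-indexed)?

3

0) 1 0 2 0 1
0 2 2 3 2
3 1 3 1 1
3 3 2 2 1
0 2 0 2 1
1) 1 0 2 0 1
0 2 2 3 2
3 1 3 1 1
3 3 2 2 1
0 2 0 3 1
2) 1 0 2 0 1
0 2 2 3 2
3 1 3 1 1
3 3 2 3 1
0 2 1 0 2
3) 1 0 2 0 1
0 2 2 3 2
3 1 3 1 1
3 3 2 3 1
0 2 1 1 2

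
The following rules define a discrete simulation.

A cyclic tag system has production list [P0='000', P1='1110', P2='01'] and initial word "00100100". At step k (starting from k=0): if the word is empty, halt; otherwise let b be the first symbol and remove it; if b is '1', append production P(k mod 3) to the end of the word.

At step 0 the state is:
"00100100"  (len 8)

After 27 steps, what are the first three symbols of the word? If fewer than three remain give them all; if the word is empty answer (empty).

110

[0] "00100100"  (len 8)
[1] "0100100"  (len 7)
[2] "100100"  (len 6)
[3] "0010001"  (len 7)
[4] "010001"  (len 6)
[5] "10001"  (len 5)
[6] "000101"  (len 6)
[7] "00101"  (len 5)
[8] "0101"  (len 4)
[9] "101"  (len 3)
[10] "01000"  (len 5)
[11] "1000"  (len 4)
[12] "00001"  (len 5)
[13] "0001"  (len 4)
[14] "001"  (len 3)
[15] "01"  (len 2)
[16] "1"  (len 1)
[17] "1110"  (len 4)
[18] "11001"  (len 5)
[19] "1001000"  (len 7)
[20] "0010001110"  (len 10)
[21] "010001110"  (len 9)
[22] "10001110"  (len 8)
[23] "00011101110"  (len 11)
[24] "0011101110"  (len 10)
[25] "011101110"  (len 9)
[26] "11101110"  (len 8)
[27] "110111001"  (len 9)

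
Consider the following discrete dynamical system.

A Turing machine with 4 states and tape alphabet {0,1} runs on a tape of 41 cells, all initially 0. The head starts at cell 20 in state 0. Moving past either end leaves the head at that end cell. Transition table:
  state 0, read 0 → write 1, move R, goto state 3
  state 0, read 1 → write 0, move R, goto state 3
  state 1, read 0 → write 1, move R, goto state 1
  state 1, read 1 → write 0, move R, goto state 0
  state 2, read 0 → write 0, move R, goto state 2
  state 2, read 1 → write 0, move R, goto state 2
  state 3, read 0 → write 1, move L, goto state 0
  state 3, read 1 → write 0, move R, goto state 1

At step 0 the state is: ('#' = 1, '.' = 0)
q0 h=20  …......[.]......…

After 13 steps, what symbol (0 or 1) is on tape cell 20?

step 0: q0 h=20  …......[.]......…
step 1: q3 h=21  ….....#[.]......…
step 2: q0 h=20  …......[#]#.....…
step 3: q3 h=21  …......[#]......…
step 4: q1 h=22  …......[.]......…
step 5: q1 h=23  ….....#[.]......…
step 6: q1 h=24  …....##[.]......…
step 7: q1 h=25  …...###[.]......…
step 8: q1 h=26  …..####[.]......…
step 9: q1 h=27  ….#####[.]......…
step 10: q1 h=28  …######[.]......…
step 11: q1 h=29  …######[.]......…
step 12: q1 h=30  …######[.]......…
step 13: q1 h=31  …######[.]......…

0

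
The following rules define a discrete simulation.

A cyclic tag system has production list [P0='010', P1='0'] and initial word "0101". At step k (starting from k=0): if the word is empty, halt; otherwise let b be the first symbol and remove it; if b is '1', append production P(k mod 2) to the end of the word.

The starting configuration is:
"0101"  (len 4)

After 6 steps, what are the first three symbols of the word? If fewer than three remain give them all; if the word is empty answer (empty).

(empty)

gen 0: "0101"  (len 4)
gen 1: "101"  (len 3)
gen 2: "010"  (len 3)
gen 3: "10"  (len 2)
gen 4: "00"  (len 2)
gen 5: "0"  (len 1)
gen 6: (halted — word empty)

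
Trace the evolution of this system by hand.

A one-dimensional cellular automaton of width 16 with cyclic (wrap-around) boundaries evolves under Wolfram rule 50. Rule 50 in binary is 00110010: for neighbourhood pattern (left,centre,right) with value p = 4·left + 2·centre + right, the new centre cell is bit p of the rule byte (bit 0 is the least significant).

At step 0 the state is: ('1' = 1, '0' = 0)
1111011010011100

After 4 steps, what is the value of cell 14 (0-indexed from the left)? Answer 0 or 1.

gen 0: 1111011010011100
gen 1: 0000100101100011
gen 2: 1001011010010100
gen 3: 0110100101101011
gen 4: 1001011010010100

0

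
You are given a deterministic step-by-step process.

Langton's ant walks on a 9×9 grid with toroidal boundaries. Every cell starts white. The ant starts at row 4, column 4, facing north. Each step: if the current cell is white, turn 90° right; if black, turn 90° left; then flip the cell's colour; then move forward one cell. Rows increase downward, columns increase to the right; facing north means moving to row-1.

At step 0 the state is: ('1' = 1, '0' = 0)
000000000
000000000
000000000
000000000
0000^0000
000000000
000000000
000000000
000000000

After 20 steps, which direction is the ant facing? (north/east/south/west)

0) 000000000
000000000
000000000
000000000
0000^0000
000000000
000000000
000000000
000000000
1) 000000000
000000000
000000000
000000000
00001>000
000000000
000000000
000000000
000000000
2) 000000000
000000000
000000000
000000000
000011000
00000v000
000000000
000000000
000000000
3) 000000000
000000000
000000000
000000000
000011000
0000<1000
000000000
000000000
000000000
4) 000000000
000000000
000000000
000000000
0000^1000
000011000
000000000
000000000
000000000
5) 000000000
000000000
000000000
000000000
000<01000
000011000
000000000
000000000
000000000
6) 000000000
000000000
000000000
000^00000
000101000
000011000
000000000
000000000
000000000
7) 000000000
000000000
000000000
0001>0000
000101000
000011000
000000000
000000000
000000000
8) 000000000
000000000
000000000
000110000
0001v1000
000011000
000000000
000000000
000000000
9) 000000000
000000000
000000000
000110000
000<11000
000011000
000000000
000000000
000000000
10) 000000000
000000000
000000000
000110000
000011000
000v11000
000000000
000000000
000000000
11) 000000000
000000000
000000000
000110000
000011000
00<111000
000000000
000000000
000000000
12) 000000000
000000000
000000000
000110000
00^011000
001111000
000000000
000000000
000000000
13) 000000000
000000000
000000000
000110000
001>11000
001111000
000000000
000000000
000000000
14) 000000000
000000000
000000000
000110000
001111000
001v11000
000000000
000000000
000000000
15) 000000000
000000000
000000000
000110000
001111000
0010>1000
000000000
000000000
000000000
16) 000000000
000000000
000000000
000110000
0011^1000
001001000
000000000
000000000
000000000
17) 000000000
000000000
000000000
000110000
001<01000
001001000
000000000
000000000
000000000
18) 000000000
000000000
000000000
000110000
001001000
001v01000
000000000
000000000
000000000
19) 000000000
000000000
000000000
000110000
001001000
00<101000
000000000
000000000
000000000
20) 000000000
000000000
000000000
000110000
001001000
000101000
00v000000
000000000
000000000

south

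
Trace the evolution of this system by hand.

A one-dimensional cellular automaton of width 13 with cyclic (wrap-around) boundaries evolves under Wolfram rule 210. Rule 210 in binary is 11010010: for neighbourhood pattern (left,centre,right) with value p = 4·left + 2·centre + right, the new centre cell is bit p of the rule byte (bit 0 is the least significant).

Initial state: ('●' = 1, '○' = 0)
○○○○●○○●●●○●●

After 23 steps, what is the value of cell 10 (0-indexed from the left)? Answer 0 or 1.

k=0  ○○○○●○○●●●○●●
k=1  ●○○●○●●○●●○○●
k=2  ●●●○○○●○○●●●○
k=3  ○●●●○●○●●○●●○
k=4  ●○●●○○○○●○○●●
k=5  ●○○●●○○●○●●○●
k=6  ●●●○●●●○○○●○○
k=7  ○●●○○●●●○●○●●
k=8  ○○●●●○●●○○○○●
k=9  ●●○●●○○●●○○●○
k=10  ○●○○●●●○●●●○○
k=11  ●○●●○●●○○●●●○
k=12  ○○○●○○●●●○●●○
k=13  ○○●○●●○●●○○●●
k=14  ●●○○○●○○●●●○●
k=15  ●●●○●○●●○●●○○
k=16  ○●●○○○○●○○●●●
k=17  ○○●●○○●○●●○●●
k=18  ●●○●●●○○○●○○●
k=19  ●●○○●●●○●○●●○
k=20  ○●●●○●●○○○○●○
k=21  ●○●●○○●●○○●○●
k=22  ●○○●●●○●●●○○○
k=23  ○●●○●●○○●●●○●

1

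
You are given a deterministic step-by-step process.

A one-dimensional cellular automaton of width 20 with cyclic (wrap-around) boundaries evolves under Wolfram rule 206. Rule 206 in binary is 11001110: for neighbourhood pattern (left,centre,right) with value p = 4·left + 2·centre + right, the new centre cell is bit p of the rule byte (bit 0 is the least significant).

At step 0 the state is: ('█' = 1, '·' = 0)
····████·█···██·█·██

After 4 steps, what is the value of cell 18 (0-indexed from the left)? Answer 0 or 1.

1

t=0: ····████·█···██·█·██
t=1: ···█████·█··███·█·██
t=2: ··██████·█·████·█·██
t=3: ·███████·█·████·█·██
t=4: ·███████·█·████·█·██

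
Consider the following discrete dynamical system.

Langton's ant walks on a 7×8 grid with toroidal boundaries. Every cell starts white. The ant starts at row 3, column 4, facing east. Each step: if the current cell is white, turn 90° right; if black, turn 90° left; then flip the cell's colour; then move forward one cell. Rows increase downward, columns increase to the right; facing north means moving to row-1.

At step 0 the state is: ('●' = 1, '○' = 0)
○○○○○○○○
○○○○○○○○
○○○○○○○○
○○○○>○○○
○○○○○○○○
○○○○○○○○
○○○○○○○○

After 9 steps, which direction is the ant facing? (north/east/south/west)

north

0) ○○○○○○○○
○○○○○○○○
○○○○○○○○
○○○○>○○○
○○○○○○○○
○○○○○○○○
○○○○○○○○
1) ○○○○○○○○
○○○○○○○○
○○○○○○○○
○○○○●○○○
○○○○v○○○
○○○○○○○○
○○○○○○○○
2) ○○○○○○○○
○○○○○○○○
○○○○○○○○
○○○○●○○○
○○○<●○○○
○○○○○○○○
○○○○○○○○
3) ○○○○○○○○
○○○○○○○○
○○○○○○○○
○○○^●○○○
○○○●●○○○
○○○○○○○○
○○○○○○○○
4) ○○○○○○○○
○○○○○○○○
○○○○○○○○
○○○●>○○○
○○○●●○○○
○○○○○○○○
○○○○○○○○
5) ○○○○○○○○
○○○○○○○○
○○○○^○○○
○○○●○○○○
○○○●●○○○
○○○○○○○○
○○○○○○○○
6) ○○○○○○○○
○○○○○○○○
○○○○●>○○
○○○●○○○○
○○○●●○○○
○○○○○○○○
○○○○○○○○
7) ○○○○○○○○
○○○○○○○○
○○○○●●○○
○○○●○v○○
○○○●●○○○
○○○○○○○○
○○○○○○○○
8) ○○○○○○○○
○○○○○○○○
○○○○●●○○
○○○●<●○○
○○○●●○○○
○○○○○○○○
○○○○○○○○
9) ○○○○○○○○
○○○○○○○○
○○○○^●○○
○○○●●●○○
○○○●●○○○
○○○○○○○○
○○○○○○○○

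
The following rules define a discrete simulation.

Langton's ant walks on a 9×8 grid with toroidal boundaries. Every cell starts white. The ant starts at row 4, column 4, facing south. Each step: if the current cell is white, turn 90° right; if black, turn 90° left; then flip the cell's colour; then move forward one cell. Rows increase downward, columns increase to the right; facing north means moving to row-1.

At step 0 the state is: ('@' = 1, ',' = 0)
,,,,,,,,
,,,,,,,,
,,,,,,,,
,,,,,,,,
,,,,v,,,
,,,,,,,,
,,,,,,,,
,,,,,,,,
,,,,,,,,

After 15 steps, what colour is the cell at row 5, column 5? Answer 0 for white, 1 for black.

t=0: ,,,,,,,,
,,,,,,,,
,,,,,,,,
,,,,,,,,
,,,,v,,,
,,,,,,,,
,,,,,,,,
,,,,,,,,
,,,,,,,,
t=1: ,,,,,,,,
,,,,,,,,
,,,,,,,,
,,,,,,,,
,,,<@,,,
,,,,,,,,
,,,,,,,,
,,,,,,,,
,,,,,,,,
t=2: ,,,,,,,,
,,,,,,,,
,,,,,,,,
,,,^,,,,
,,,@@,,,
,,,,,,,,
,,,,,,,,
,,,,,,,,
,,,,,,,,
t=3: ,,,,,,,,
,,,,,,,,
,,,,,,,,
,,,@>,,,
,,,@@,,,
,,,,,,,,
,,,,,,,,
,,,,,,,,
,,,,,,,,
t=4: ,,,,,,,,
,,,,,,,,
,,,,,,,,
,,,@@,,,
,,,@v,,,
,,,,,,,,
,,,,,,,,
,,,,,,,,
,,,,,,,,
t=5: ,,,,,,,,
,,,,,,,,
,,,,,,,,
,,,@@,,,
,,,@,>,,
,,,,,,,,
,,,,,,,,
,,,,,,,,
,,,,,,,,
t=6: ,,,,,,,,
,,,,,,,,
,,,,,,,,
,,,@@,,,
,,,@,@,,
,,,,,v,,
,,,,,,,,
,,,,,,,,
,,,,,,,,
t=7: ,,,,,,,,
,,,,,,,,
,,,,,,,,
,,,@@,,,
,,,@,@,,
,,,,<@,,
,,,,,,,,
,,,,,,,,
,,,,,,,,
t=8: ,,,,,,,,
,,,,,,,,
,,,,,,,,
,,,@@,,,
,,,@^@,,
,,,,@@,,
,,,,,,,,
,,,,,,,,
,,,,,,,,
t=9: ,,,,,,,,
,,,,,,,,
,,,,,,,,
,,,@@,,,
,,,@@>,,
,,,,@@,,
,,,,,,,,
,,,,,,,,
,,,,,,,,
t=10: ,,,,,,,,
,,,,,,,,
,,,,,,,,
,,,@@^,,
,,,@@,,,
,,,,@@,,
,,,,,,,,
,,,,,,,,
,,,,,,,,
t=11: ,,,,,,,,
,,,,,,,,
,,,,,,,,
,,,@@@>,
,,,@@,,,
,,,,@@,,
,,,,,,,,
,,,,,,,,
,,,,,,,,
t=12: ,,,,,,,,
,,,,,,,,
,,,,,,,,
,,,@@@@,
,,,@@,v,
,,,,@@,,
,,,,,,,,
,,,,,,,,
,,,,,,,,
t=13: ,,,,,,,,
,,,,,,,,
,,,,,,,,
,,,@@@@,
,,,@@<@,
,,,,@@,,
,,,,,,,,
,,,,,,,,
,,,,,,,,
t=14: ,,,,,,,,
,,,,,,,,
,,,,,,,,
,,,@@^@,
,,,@@@@,
,,,,@@,,
,,,,,,,,
,,,,,,,,
,,,,,,,,
t=15: ,,,,,,,,
,,,,,,,,
,,,,,,,,
,,,@<,@,
,,,@@@@,
,,,,@@,,
,,,,,,,,
,,,,,,,,
,,,,,,,,

1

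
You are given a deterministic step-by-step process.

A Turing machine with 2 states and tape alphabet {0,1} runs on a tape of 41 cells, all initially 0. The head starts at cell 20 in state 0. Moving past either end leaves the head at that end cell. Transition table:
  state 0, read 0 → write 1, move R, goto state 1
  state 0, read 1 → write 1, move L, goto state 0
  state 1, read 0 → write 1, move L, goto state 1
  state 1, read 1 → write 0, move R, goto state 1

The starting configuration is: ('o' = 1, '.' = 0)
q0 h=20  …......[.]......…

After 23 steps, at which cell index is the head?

3

k=0  q0 h=20  …......[.]......…
k=1  q1 h=21  ….....o[.]......…
k=2  q1 h=20  …......[o]o.....…
k=3  q1 h=21  …......[o]......…
k=4  q1 h=22  …......[.]......…
k=5  q1 h=21  …......[.]o.....…
k=6  q1 h=20  …......[.]oo....…
k=7  q1 h=19  …......[.]ooo...…
k=8  q1 h=18  …......[.]oooo..…
k=9  q1 h=17  …......[.]ooooo.…
k=10  q1 h=16  …......[.]oooooo…
k=11  q1 h=15  …......[.]oooooo…
k=12  q1 h=14  …......[.]oooooo…
k=13  q1 h=13  …......[.]oooooo…
k=14  q1 h=12  …......[.]oooooo…
k=15  q1 h=11  …......[.]oooooo…
k=16  q1 h=10  …......[.]oooooo…
k=17  q1 h= 9  …......[.]oooooo…
k=18  q1 h= 8  …......[.]oooooo…
k=19  q1 h= 7  …......[.]oooooo…
k=20  q1 h= 6  |......[.]oooooo…
k=21  q1 h= 5  |.....[.]oooooo…
k=22  q1 h= 4  |....[.]oooooo…
k=23  q1 h= 3  |...[.]oooooo…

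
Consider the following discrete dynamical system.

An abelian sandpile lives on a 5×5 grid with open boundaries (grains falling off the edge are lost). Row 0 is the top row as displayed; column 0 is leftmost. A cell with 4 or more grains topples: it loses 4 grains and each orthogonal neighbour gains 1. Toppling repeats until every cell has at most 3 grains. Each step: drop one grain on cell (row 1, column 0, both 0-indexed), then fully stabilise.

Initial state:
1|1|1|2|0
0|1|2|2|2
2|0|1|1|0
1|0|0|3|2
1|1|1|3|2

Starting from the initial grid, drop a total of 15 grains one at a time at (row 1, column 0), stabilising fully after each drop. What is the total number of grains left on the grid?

0) 1|1|1|2|0
0|1|2|2|2
2|0|1|1|0
1|0|0|3|2
1|1|1|3|2
1) 1|1|1|2|0
1|1|2|2|2
2|0|1|1|0
1|0|0|3|2
1|1|1|3|2
2) 1|1|1|2|0
2|1|2|2|2
2|0|1|1|0
1|0|0|3|2
1|1|1|3|2
3) 1|1|1|2|0
3|1|2|2|2
2|0|1|1|0
1|0|0|3|2
1|1|1|3|2
4) 2|1|1|2|0
0|2|2|2|2
3|0|1|1|0
1|0|0|3|2
1|1|1|3|2
5) 2|1|1|2|0
1|2|2|2|2
3|0|1|1|0
1|0|0|3|2
1|1|1|3|2
6) 2|1|1|2|0
2|2|2|2|2
3|0|1|1|0
1|0|0|3|2
1|1|1|3|2
7) 2|1|1|2|0
3|2|2|2|2
3|0|1|1|0
1|0|0|3|2
1|1|1|3|2
8) 3|1|1|2|0
1|3|2|2|2
0|1|1|1|0
2|0|0|3|2
1|1|1|3|2
9) 3|1|1|2|0
2|3|2|2|2
0|1|1|1|0
2|0|0|3|2
1|1|1|3|2
10) 3|1|1|2|0
3|3|2|2|2
0|1|1|1|0
2|0|0|3|2
1|1|1|3|2
11) 0|3|1|2|0
2|0|3|2|2
1|2|1|1|0
2|0|0|3|2
1|1|1|3|2
12) 0|3|1|2|0
3|0|3|2|2
1|2|1|1|0
2|0|0|3|2
1|1|1|3|2
13) 1|3|1|2|0
0|1|3|2|2
2|2|1|1|0
2|0|0|3|2
1|1|1|3|2
14) 1|3|1|2|0
1|1|3|2|2
2|2|1|1|0
2|0|0|3|2
1|1|1|3|2
15) 1|3|1|2|0
2|1|3|2|2
2|2|1|1|0
2|0|0|3|2
1|1|1|3|2

38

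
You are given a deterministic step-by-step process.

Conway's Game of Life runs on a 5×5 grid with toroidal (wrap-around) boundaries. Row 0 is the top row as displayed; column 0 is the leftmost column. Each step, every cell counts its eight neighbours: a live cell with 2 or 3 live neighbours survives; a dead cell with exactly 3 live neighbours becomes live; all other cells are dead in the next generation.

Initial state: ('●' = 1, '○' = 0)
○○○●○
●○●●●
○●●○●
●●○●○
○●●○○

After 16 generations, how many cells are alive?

8

gen 0: ○○○●○
●○●●●
○●●○●
●●○●○
○●●○○
gen 1: ●○○○○
●○○○○
○○○○○
○○○●●
●●○●●
gen 2: ○○○○○
○○○○○
○○○○●
○○●●○
○●●●○
gen 3: ○○●○○
○○○○○
○○○●○
○●○○●
○●○●○
gen 4: ○○●○○
○○○○○
○○○○○
●○○●●
●●○●○
gen 5: ○●●○○
○○○○○
○○○○●
●●●●○
●●○●○
gen 6: ●●●○○
○○○○○
●●●●●
○○○●○
○○○●○
gen 7: ○●●○○
○○○○○
●●●●●
●●○○○
○●○●●
gen 8: ●●●●○
○○○○●
○○●●●
○○○○○
○○○●●
gen 9: ●●●○○
○○○○○
○○○●●
○○●○○
●●○●●
gen 10: ○○●●○
●●●●●
○○○●○
○●●○○
○○○●●
gen 11: ○○○○○
●●○○○
○○○○○
○○●○●
○●○○●
gen 12: ○●○○○
○○○○○
●●○○○
●○○●○
●○○●○
gen 13: ○○○○○
●●○○○
●●○○●
●○●○○
●●●○○
gen 14: ○○●○○
○●○○●
○○●○●
○○●●○
●○●○○
gen 15: ●○●●○
●●●○○
●●●○●
○○●○●
○○●○○
gen 16: ●○○●●
○○○○○
○○○○●
○○●○●
○○●○●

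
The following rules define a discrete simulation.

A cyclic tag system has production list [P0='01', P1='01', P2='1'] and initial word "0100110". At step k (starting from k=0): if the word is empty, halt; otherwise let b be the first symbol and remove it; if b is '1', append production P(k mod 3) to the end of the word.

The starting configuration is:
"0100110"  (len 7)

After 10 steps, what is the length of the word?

k=0  "0100110"  (len 7)
k=1  "100110"  (len 6)
k=2  "0011001"  (len 7)
k=3  "011001"  (len 6)
k=4  "11001"  (len 5)
k=5  "100101"  (len 6)
k=6  "001011"  (len 6)
k=7  "01011"  (len 5)
k=8  "1011"  (len 4)
k=9  "0111"  (len 4)
k=10  "111"  (len 3)

3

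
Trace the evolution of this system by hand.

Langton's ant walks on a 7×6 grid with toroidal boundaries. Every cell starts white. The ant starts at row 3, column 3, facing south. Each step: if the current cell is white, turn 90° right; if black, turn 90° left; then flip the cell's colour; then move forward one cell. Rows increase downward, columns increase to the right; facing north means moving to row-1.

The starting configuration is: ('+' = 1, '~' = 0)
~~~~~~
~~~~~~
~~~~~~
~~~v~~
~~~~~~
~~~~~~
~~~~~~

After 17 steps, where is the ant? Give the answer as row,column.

t=0: ~~~~~~
~~~~~~
~~~~~~
~~~v~~
~~~~~~
~~~~~~
~~~~~~
t=1: ~~~~~~
~~~~~~
~~~~~~
~~<+~~
~~~~~~
~~~~~~
~~~~~~
t=2: ~~~~~~
~~~~~~
~~^~~~
~~++~~
~~~~~~
~~~~~~
~~~~~~
t=3: ~~~~~~
~~~~~~
~~+>~~
~~++~~
~~~~~~
~~~~~~
~~~~~~
t=4: ~~~~~~
~~~~~~
~~++~~
~~+v~~
~~~~~~
~~~~~~
~~~~~~
t=5: ~~~~~~
~~~~~~
~~++~~
~~+~>~
~~~~~~
~~~~~~
~~~~~~
t=6: ~~~~~~
~~~~~~
~~++~~
~~+~+~
~~~~v~
~~~~~~
~~~~~~
t=7: ~~~~~~
~~~~~~
~~++~~
~~+~+~
~~~<+~
~~~~~~
~~~~~~
t=8: ~~~~~~
~~~~~~
~~++~~
~~+^+~
~~~++~
~~~~~~
~~~~~~
t=9: ~~~~~~
~~~~~~
~~++~~
~~++>~
~~~++~
~~~~~~
~~~~~~
t=10: ~~~~~~
~~~~~~
~~++^~
~~++~~
~~~++~
~~~~~~
~~~~~~
t=11: ~~~~~~
~~~~~~
~~+++>
~~++~~
~~~++~
~~~~~~
~~~~~~
t=12: ~~~~~~
~~~~~~
~~++++
~~++~v
~~~++~
~~~~~~
~~~~~~
t=13: ~~~~~~
~~~~~~
~~++++
~~++<+
~~~++~
~~~~~~
~~~~~~
t=14: ~~~~~~
~~~~~~
~~++^+
~~++++
~~~++~
~~~~~~
~~~~~~
t=15: ~~~~~~
~~~~~~
~~+<~+
~~++++
~~~++~
~~~~~~
~~~~~~
t=16: ~~~~~~
~~~~~~
~~+~~+
~~+v++
~~~++~
~~~~~~
~~~~~~
t=17: ~~~~~~
~~~~~~
~~+~~+
~~+~>+
~~~++~
~~~~~~
~~~~~~

3,4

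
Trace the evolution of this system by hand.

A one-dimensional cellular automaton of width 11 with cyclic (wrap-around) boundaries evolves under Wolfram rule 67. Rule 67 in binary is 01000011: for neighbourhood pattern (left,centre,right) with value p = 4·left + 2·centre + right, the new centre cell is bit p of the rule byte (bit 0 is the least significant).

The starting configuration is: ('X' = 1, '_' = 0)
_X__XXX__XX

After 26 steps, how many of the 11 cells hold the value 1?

0) _X__XXX__XX
1) ___X__X_X_X
2) _XX__X_____
3) X_X_X__XXXX
4) X_____X____
5) __XXXX__XXX
6) _X___X_X__X
7) ___XX____X_
8) XXX_X_XXX__
9) __X_____X_X
10) _X__XXXX___
11) X__X___X_XX
12) X_X__XX____
13) ____X_X_XXX
14) _XXX______X
15) ___X_XXXXX_
16) XXX______X_
17) __X_XXXXX__
18) XX______X_X
19) _X_XXXXX___
20) X______X_XX
21) X_XXXXX____
22) ______X_XXX
23) _XXXXX____X
24) _____X_XXX_
25) XXXXX____X_
26) ____X_XXX__

4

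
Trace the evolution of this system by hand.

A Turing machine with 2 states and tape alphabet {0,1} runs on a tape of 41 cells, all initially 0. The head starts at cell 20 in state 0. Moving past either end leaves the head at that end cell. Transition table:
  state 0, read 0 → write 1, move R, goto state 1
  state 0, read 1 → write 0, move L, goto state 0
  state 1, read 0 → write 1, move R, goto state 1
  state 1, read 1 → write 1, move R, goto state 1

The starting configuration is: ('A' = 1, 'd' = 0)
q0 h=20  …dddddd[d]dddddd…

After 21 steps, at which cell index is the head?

t=0: q0 h=20  …dddddd[d]dddddd…
t=1: q1 h=21  …dddddA[d]dddddd…
t=2: q1 h=22  …ddddAA[d]dddddd…
t=3: q1 h=23  …dddAAA[d]dddddd…
t=4: q1 h=24  …ddAAAA[d]dddddd…
t=5: q1 h=25  …dAAAAA[d]dddddd…
t=6: q1 h=26  …AAAAAA[d]dddddd…
t=7: q1 h=27  …AAAAAA[d]dddddd…
t=8: q1 h=28  …AAAAAA[d]dddddd…
t=9: q1 h=29  …AAAAAA[d]dddddd…
t=10: q1 h=30  …AAAAAA[d]dddddd…
t=11: q1 h=31  …AAAAAA[d]dddddd…
t=12: q1 h=32  …AAAAAA[d]dddddd…
t=13: q1 h=33  …AAAAAA[d]dddddd…
t=14: q1 h=34  …AAAAAA[d]dddddd|
t=15: q1 h=35  …AAAAAA[d]ddddd|
t=16: q1 h=36  …AAAAAA[d]dddd|
t=17: q1 h=37  …AAAAAA[d]ddd|
t=18: q1 h=38  …AAAAAA[d]dd|
t=19: q1 h=39  …AAAAAA[d]d|
t=20: q1 h=40  …AAAAAA[d]|
t=21: q1 h=40  …AAAAAA[A]|

40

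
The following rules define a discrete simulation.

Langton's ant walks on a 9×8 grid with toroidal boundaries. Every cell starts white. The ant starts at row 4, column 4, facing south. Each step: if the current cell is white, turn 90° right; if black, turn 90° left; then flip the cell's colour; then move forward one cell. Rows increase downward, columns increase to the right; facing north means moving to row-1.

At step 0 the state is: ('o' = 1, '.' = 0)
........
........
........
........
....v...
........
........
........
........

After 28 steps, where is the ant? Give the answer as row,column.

2,6

0) ........
........
........
........
....v...
........
........
........
........
1) ........
........
........
........
...<o...
........
........
........
........
2) ........
........
........
...^....
...oo...
........
........
........
........
3) ........
........
........
...o>...
...oo...
........
........
........
........
4) ........
........
........
...oo...
...ov...
........
........
........
........
5) ........
........
........
...oo...
...o.>..
........
........
........
........
6) ........
........
........
...oo...
...o.o..
.....v..
........
........
........
7) ........
........
........
...oo...
...o.o..
....<o..
........
........
........
8) ........
........
........
...oo...
...o^o..
....oo..
........
........
........
9) ........
........
........
...oo...
...oo>..
....oo..
........
........
........
10) ........
........
........
...oo^..
...oo...
....oo..
........
........
........
11) ........
........
........
...ooo>.
...oo...
....oo..
........
........
........
12) ........
........
........
...oooo.
...oo.v.
....oo..
........
........
........
13) ........
........
........
...oooo.
...oo<o.
....oo..
........
........
........
14) ........
........
........
...oo^o.
...oooo.
....oo..
........
........
........
15) ........
........
........
...o<.o.
...oooo.
....oo..
........
........
........
16) ........
........
........
...o..o.
...ovoo.
....oo..
........
........
........
17) ........
........
........
...o..o.
...o.>o.
....oo..
........
........
........
18) ........
........
........
...o.^o.
...o..o.
....oo..
........
........
........
19) ........
........
........
...o.o>.
...o..o.
....oo..
........
........
........
20) ........
........
......^.
...o.o..
...o..o.
....oo..
........
........
........
21) ........
........
......o>
...o.o..
...o..o.
....oo..
........
........
........
22) ........
........
......oo
...o.o.v
...o..o.
....oo..
........
........
........
23) ........
........
......oo
...o.o<o
...o..o.
....oo..
........
........
........
24) ........
........
......^o
...o.ooo
...o..o.
....oo..
........
........
........
25) ........
........
.....<.o
...o.ooo
...o..o.
....oo..
........
........
........
26) ........
.....^..
.....o.o
...o.ooo
...o..o.
....oo..
........
........
........
27) ........
.....o>.
.....o.o
...o.ooo
...o..o.
....oo..
........
........
........
28) ........
.....oo.
.....ovo
...o.ooo
...o..o.
....oo..
........
........
........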